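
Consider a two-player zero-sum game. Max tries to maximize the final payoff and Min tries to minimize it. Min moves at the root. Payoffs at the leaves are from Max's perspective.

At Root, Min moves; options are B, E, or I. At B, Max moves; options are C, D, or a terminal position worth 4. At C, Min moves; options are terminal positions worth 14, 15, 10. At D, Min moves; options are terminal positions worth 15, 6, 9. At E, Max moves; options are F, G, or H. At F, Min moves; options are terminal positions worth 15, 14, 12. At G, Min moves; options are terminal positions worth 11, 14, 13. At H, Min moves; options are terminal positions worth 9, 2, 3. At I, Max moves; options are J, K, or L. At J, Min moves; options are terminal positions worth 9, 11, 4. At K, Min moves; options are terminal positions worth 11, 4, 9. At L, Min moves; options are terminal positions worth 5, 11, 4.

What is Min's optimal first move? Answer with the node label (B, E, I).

C (Min): min(14, 15, 10) = 10
D (Min): min(15, 6, 9) = 6
B (Max): max(10, 6, 4) = 10
F (Min): min(15, 14, 12) = 12
G (Min): min(11, 14, 13) = 11
H (Min): min(9, 2, 3) = 2
E (Max): max(12, 11, 2) = 12
J (Min): min(9, 11, 4) = 4
K (Min): min(11, 4, 9) = 4
L (Min): min(5, 11, 4) = 4
I (Max): max(4, 4, 4) = 4
Root (Min): min(10, 12, 4) = 4
Min picks the child with the lowest value: I (value 4).

I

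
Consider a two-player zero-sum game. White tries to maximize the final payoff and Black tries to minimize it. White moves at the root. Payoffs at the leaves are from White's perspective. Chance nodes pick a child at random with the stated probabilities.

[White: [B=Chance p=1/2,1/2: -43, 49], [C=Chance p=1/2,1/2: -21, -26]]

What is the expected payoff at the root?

3

B (Chance): 1/2·-43 + 1/2·49 = 3
C (Chance): 1/2·-21 + 1/2·-26 = -23.5
Root (White): max(3, -23.5) = 3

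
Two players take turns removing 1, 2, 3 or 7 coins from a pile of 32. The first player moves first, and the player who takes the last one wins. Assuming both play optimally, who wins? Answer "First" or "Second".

Second

Mark each pile size as W (mover wins) or L (mover loses):
i:   0  1  2  3  4  5  6  7  8  9 10 11 12 13 14 15 16 17 18 19 20 21 22 23 24 25 26 27 28 29 30 31 32
     L  W  W  W  L  W  W  W  L  W  W  W  L  W  W  W  L  W  W  W  L  W  W  W  L  W  W  W  L  W  W  W  L
Position 32 is L, so the second player wins.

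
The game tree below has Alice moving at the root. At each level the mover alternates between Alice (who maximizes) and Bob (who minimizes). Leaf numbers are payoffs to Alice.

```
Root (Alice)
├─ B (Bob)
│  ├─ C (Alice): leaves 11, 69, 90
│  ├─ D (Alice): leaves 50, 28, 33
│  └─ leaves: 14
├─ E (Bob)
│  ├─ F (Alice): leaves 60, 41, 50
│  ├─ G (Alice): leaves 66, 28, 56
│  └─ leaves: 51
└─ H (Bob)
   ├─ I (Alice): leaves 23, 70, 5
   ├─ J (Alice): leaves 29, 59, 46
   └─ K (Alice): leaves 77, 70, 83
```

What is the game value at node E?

51

F: max(60, 41, 50) = 60
G: max(66, 28, 56) = 66
E: min(60, 66, 51) = 51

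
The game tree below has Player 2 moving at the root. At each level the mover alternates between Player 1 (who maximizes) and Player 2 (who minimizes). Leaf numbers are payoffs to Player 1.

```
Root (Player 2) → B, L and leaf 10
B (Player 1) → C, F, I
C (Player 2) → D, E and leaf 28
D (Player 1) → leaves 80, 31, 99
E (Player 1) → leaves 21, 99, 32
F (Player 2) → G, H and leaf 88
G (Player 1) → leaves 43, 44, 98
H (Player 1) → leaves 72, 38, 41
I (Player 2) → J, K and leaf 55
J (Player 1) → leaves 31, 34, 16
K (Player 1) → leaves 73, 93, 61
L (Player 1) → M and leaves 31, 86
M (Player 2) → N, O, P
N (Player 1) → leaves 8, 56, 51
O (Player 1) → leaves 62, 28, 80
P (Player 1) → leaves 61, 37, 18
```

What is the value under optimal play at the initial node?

D (Player 1): max(80, 31, 99) = 99
E (Player 1): max(21, 99, 32) = 99
C (Player 2): min(99, 99, 28) = 28
G (Player 1): max(43, 44, 98) = 98
H (Player 1): max(72, 38, 41) = 72
F (Player 2): min(98, 72, 88) = 72
J (Player 1): max(31, 34, 16) = 34
K (Player 1): max(73, 93, 61) = 93
I (Player 2): min(34, 93, 55) = 34
B (Player 1): max(28, 72, 34) = 72
N (Player 1): max(8, 56, 51) = 56
O (Player 1): max(62, 28, 80) = 80
P (Player 1): max(61, 37, 18) = 61
M (Player 2): min(56, 80, 61) = 56
L (Player 1): max(56, 31, 86) = 86
Root (Player 2): min(72, 86, 10) = 10

10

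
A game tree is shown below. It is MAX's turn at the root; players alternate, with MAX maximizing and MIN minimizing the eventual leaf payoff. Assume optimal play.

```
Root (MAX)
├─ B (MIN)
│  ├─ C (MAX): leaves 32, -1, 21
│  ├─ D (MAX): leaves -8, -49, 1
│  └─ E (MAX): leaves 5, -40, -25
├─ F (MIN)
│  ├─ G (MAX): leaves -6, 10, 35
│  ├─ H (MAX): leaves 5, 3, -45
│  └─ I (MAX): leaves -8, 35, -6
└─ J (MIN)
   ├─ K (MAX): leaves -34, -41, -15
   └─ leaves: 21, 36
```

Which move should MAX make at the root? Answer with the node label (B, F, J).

C (MAX): max(32, -1, 21) = 32
D (MAX): max(-8, -49, 1) = 1
E (MAX): max(5, -40, -25) = 5
B (MIN): min(32, 1, 5) = 1
G (MAX): max(-6, 10, 35) = 35
H (MAX): max(5, 3, -45) = 5
I (MAX): max(-8, 35, -6) = 35
F (MIN): min(35, 5, 35) = 5
K (MAX): max(-34, -41, -15) = -15
J (MIN): min(-15, 21, 36) = -15
Root (MAX): max(1, 5, -15) = 5
MAX picks the child with the highest value: F (value 5).

F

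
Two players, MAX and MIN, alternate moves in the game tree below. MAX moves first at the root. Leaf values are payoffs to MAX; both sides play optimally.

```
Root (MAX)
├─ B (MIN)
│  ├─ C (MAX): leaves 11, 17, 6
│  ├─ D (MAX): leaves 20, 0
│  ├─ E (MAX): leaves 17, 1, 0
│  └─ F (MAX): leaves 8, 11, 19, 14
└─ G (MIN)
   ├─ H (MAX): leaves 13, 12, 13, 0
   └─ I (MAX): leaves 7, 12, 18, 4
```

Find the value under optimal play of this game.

C (MAX): max(11, 17, 6) = 17
D (MAX): max(20, 0) = 20
E (MAX): max(17, 1, 0) = 17
F (MAX): max(8, 11, 19, 14) = 19
B (MIN): min(17, 20, 17, 19) = 17
H (MAX): max(13, 12, 13, 0) = 13
I (MAX): max(7, 12, 18, 4) = 18
G (MIN): min(13, 18) = 13
Root (MAX): max(17, 13) = 17

17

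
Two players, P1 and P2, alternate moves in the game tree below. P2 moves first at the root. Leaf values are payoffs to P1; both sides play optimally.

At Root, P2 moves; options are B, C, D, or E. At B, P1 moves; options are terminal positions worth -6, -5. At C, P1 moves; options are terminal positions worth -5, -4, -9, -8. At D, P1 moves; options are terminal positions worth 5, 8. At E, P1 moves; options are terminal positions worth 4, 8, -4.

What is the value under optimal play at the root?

-5

B (P1): max(-6, -5) = -5
C (P1): max(-5, -4, -9, -8) = -4
D (P1): max(5, 8) = 8
E (P1): max(4, 8, -4) = 8
Root (P2): min(-5, -4, 8, 8) = -5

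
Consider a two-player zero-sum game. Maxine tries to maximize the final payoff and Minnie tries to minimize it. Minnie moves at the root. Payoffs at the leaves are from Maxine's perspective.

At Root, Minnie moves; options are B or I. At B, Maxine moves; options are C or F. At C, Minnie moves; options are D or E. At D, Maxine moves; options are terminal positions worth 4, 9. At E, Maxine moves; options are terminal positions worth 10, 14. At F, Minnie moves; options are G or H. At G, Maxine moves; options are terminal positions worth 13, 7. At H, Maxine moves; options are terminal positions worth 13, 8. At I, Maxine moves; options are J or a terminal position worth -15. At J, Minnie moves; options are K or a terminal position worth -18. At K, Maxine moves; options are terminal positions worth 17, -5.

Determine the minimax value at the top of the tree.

-15

D (Maxine): max(4, 9) = 9
E (Maxine): max(10, 14) = 14
C (Minnie): min(9, 14) = 9
G (Maxine): max(13, 7) = 13
H (Maxine): max(13, 8) = 13
F (Minnie): min(13, 13) = 13
B (Maxine): max(9, 13) = 13
K (Maxine): max(17, -5) = 17
J (Minnie): min(17, -18) = -18
I (Maxine): max(-18, -15) = -15
Root (Minnie): min(13, -15) = -15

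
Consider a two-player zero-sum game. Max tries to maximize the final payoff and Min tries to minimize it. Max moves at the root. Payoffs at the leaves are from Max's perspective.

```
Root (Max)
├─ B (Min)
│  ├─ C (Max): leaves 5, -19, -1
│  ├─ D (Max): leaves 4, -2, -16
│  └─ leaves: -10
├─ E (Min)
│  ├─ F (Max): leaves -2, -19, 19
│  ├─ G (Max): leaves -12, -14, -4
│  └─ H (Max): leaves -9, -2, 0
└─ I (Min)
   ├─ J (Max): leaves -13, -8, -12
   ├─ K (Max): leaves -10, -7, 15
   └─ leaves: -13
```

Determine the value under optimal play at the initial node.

C (Max): max(5, -19, -1) = 5
D (Max): max(4, -2, -16) = 4
B (Min): min(5, 4, -10) = -10
F (Max): max(-2, -19, 19) = 19
G (Max): max(-12, -14, -4) = -4
H (Max): max(-9, -2, 0) = 0
E (Min): min(19, -4, 0) = -4
J (Max): max(-13, -8, -12) = -8
K (Max): max(-10, -7, 15) = 15
I (Min): min(-8, 15, -13) = -13
Root (Max): max(-10, -4, -13) = -4

-4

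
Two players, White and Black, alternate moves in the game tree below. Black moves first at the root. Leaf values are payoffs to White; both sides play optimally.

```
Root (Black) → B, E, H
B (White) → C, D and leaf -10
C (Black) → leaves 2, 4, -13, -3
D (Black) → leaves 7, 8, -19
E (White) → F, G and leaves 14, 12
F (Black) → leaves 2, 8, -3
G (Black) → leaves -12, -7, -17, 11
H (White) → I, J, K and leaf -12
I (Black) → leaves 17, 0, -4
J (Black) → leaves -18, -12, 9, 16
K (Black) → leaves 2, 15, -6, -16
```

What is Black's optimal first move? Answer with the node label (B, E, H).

C (Black): min(2, 4, -13, -3) = -13
D (Black): min(7, 8, -19) = -19
B (White): max(-13, -19, -10) = -10
F (Black): min(2, 8, -3) = -3
G (Black): min(-12, -7, -17, 11) = -17
E (White): max(-3, -17, 14, 12) = 14
I (Black): min(17, 0, -4) = -4
J (Black): min(-18, -12, 9, 16) = -18
K (Black): min(2, 15, -6, -16) = -16
H (White): max(-4, -18, -16, -12) = -4
Root (Black): min(-10, 14, -4) = -10
Black picks the child with the lowest value: B (value -10).

B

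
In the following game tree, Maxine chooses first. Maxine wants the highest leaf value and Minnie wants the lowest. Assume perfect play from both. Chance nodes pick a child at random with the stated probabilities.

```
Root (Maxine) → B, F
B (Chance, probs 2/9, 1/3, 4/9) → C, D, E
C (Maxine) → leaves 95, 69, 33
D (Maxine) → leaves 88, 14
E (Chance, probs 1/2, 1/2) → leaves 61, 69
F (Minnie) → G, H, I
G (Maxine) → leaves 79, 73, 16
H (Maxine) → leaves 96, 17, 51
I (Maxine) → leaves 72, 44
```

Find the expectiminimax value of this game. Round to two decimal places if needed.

C (Maxine): max(95, 69, 33) = 95
D (Maxine): max(88, 14) = 88
E (Chance): 1/2·61 + 1/2·69 = 65
B (Chance): 2/9·95 + 1/3·88 + 4/9·65 = 79.33
G (Maxine): max(79, 73, 16) = 79
H (Maxine): max(96, 17, 51) = 96
I (Maxine): max(72, 44) = 72
F (Minnie): min(79, 96, 72) = 72
Root (Maxine): max(79.33, 72) = 79.33

79.33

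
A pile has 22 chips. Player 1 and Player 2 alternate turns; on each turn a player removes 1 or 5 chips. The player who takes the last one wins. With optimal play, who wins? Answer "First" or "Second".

Positions where the player to move wins (W) vs loses (L):
i:   0  1  2  3  4  5  6  7  8  9 10 11 12 13 14 15 16 17 18 19 20 21 22
     L  W  L  W  L  W  L  W  L  W  L  W  L  W  L  W  L  W  L  W  L  W  L
Position 22 is L, so the second player wins.

Second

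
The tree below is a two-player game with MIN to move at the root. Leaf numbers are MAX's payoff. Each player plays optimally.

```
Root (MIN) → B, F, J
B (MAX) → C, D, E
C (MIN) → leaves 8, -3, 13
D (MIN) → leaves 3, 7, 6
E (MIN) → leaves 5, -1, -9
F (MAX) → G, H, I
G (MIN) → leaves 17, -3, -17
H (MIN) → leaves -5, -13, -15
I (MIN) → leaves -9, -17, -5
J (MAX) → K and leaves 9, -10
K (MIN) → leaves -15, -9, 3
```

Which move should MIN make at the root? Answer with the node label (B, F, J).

C (MIN): min(8, -3, 13) = -3
D (MIN): min(3, 7, 6) = 3
E (MIN): min(5, -1, -9) = -9
B (MAX): max(-3, 3, -9) = 3
G (MIN): min(17, -3, -17) = -17
H (MIN): min(-5, -13, -15) = -15
I (MIN): min(-9, -17, -5) = -17
F (MAX): max(-17, -15, -17) = -15
K (MIN): min(-15, -9, 3) = -15
J (MAX): max(-15, 9, -10) = 9
Root (MIN): min(3, -15, 9) = -15
MIN picks the child with the lowest value: F (value -15).

F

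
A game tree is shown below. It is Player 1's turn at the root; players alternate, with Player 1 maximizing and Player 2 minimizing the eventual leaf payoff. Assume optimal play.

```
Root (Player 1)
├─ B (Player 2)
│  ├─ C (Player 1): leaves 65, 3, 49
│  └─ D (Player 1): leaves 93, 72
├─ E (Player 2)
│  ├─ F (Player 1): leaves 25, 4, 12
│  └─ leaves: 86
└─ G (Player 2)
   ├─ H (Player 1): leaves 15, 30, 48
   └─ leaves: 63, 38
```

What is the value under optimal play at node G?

38

H: max(15, 30, 48) = 48
G: min(48, 63, 38) = 38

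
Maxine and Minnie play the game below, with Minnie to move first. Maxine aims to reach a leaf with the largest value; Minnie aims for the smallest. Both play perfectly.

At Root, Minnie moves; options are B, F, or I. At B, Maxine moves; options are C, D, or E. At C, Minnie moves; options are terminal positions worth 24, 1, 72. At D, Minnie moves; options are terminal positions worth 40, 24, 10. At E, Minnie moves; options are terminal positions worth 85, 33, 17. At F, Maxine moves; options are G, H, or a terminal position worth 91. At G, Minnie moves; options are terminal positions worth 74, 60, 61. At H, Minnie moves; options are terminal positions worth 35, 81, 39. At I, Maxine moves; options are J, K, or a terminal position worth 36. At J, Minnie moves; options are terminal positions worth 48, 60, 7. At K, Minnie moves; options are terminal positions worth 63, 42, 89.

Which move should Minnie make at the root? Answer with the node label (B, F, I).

B

C (Minnie): min(24, 1, 72) = 1
D (Minnie): min(40, 24, 10) = 10
E (Minnie): min(85, 33, 17) = 17
B (Maxine): max(1, 10, 17) = 17
G (Minnie): min(74, 60, 61) = 60
H (Minnie): min(35, 81, 39) = 35
F (Maxine): max(60, 35, 91) = 91
J (Minnie): min(48, 60, 7) = 7
K (Minnie): min(63, 42, 89) = 42
I (Maxine): max(7, 42, 36) = 42
Root (Minnie): min(17, 91, 42) = 17
Minnie picks the child with the lowest value: B (value 17).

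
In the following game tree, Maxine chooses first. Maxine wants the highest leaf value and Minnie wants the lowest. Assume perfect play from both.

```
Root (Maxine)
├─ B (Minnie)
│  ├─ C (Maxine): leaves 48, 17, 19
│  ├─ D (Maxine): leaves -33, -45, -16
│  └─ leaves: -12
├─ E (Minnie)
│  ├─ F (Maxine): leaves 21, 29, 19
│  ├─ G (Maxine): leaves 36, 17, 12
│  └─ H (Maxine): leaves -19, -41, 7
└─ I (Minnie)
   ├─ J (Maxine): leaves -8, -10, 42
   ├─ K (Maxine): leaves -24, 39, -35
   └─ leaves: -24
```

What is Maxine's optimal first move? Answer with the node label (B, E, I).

C (Maxine): max(48, 17, 19) = 48
D (Maxine): max(-33, -45, -16) = -16
B (Minnie): min(48, -16, -12) = -16
F (Maxine): max(21, 29, 19) = 29
G (Maxine): max(36, 17, 12) = 36
H (Maxine): max(-19, -41, 7) = 7
E (Minnie): min(29, 36, 7) = 7
J (Maxine): max(-8, -10, 42) = 42
K (Maxine): max(-24, 39, -35) = 39
I (Minnie): min(42, 39, -24) = -24
Root (Maxine): max(-16, 7, -24) = 7
Maxine picks the child with the highest value: E (value 7).

E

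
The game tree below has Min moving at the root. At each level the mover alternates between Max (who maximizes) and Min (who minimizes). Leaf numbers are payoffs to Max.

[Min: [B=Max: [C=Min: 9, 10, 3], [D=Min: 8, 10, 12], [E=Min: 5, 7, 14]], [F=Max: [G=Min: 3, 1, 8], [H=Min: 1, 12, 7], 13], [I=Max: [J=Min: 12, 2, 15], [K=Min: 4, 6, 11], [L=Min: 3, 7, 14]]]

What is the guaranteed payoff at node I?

J: min(12, 2, 15) = 2
K: min(4, 6, 11) = 4
L: min(3, 7, 14) = 3
I: max(2, 4, 3) = 4

4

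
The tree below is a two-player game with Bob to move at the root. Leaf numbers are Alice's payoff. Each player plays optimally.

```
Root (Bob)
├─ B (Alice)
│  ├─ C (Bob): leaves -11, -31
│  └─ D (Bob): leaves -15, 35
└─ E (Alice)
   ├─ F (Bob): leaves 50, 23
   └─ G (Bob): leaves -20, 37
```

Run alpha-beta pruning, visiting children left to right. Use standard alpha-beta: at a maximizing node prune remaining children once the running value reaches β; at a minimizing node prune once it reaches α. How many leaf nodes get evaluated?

C [α=-∞,β=+∞]: v=-31
D [α=-31,β=+∞]: v=-15
B [α=-∞,β=+∞]: v=-15
F [α=-∞,β=-15]: v=23
E [α=-∞,β=-15]: v=23 after child 1 ≥ β → β-cutoff, skip 1
Root [α=-∞,β=+∞]: v=-15
Leaves evaluated: 6 of 8.

6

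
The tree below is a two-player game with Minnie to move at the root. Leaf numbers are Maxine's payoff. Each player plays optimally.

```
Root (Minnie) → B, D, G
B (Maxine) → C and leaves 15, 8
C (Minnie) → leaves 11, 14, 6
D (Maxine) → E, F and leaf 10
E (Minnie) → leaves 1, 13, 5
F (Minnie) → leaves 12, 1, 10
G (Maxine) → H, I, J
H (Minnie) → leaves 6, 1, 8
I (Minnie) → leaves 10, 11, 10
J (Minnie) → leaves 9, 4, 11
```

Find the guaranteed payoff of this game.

C (Minnie): min(11, 14, 6) = 6
B (Maxine): max(6, 15, 8) = 15
E (Minnie): min(1, 13, 5) = 1
F (Minnie): min(12, 1, 10) = 1
D (Maxine): max(1, 1, 10) = 10
H (Minnie): min(6, 1, 8) = 1
I (Minnie): min(10, 11, 10) = 10
J (Minnie): min(9, 4, 11) = 4
G (Maxine): max(1, 10, 4) = 10
Root (Minnie): min(15, 10, 10) = 10

10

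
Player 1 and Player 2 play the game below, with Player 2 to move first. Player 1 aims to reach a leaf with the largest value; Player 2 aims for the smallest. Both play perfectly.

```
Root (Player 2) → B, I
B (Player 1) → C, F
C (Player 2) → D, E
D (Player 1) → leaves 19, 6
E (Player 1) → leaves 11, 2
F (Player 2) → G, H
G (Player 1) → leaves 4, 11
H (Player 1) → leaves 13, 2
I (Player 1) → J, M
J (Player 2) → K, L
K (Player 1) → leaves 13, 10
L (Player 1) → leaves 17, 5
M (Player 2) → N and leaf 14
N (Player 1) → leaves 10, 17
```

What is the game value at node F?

11

G: max(4, 11) = 11
H: max(13, 2) = 13
F: min(11, 13) = 11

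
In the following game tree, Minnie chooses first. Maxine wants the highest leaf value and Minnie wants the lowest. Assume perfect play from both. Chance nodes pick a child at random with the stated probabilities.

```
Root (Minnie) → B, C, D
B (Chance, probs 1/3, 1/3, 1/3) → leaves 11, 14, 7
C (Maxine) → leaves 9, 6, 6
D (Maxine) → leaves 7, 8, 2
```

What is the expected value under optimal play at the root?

B (Chance): 1/3·11 + 1/3·14 + 1/3·7 = 10.67
C (Maxine): max(9, 6, 6) = 9
D (Maxine): max(7, 8, 2) = 8
Root (Minnie): min(10.67, 9, 8) = 8

8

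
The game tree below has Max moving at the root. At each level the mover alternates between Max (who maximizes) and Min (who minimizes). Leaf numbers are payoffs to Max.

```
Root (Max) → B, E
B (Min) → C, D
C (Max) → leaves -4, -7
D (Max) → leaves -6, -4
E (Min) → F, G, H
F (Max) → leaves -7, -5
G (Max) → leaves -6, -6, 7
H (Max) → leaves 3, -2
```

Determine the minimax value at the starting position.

C (Max): max(-4, -7) = -4
D (Max): max(-6, -4) = -4
B (Min): min(-4, -4) = -4
F (Max): max(-7, -5) = -5
G (Max): max(-6, -6, 7) = 7
H (Max): max(3, -2) = 3
E (Min): min(-5, 7, 3) = -5
Root (Max): max(-4, -5) = -4

-4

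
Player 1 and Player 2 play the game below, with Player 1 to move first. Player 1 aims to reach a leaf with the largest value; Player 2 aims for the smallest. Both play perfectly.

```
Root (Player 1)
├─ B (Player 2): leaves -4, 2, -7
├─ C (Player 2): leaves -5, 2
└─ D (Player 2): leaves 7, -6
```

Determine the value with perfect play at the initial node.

B (Player 2): min(-4, 2, -7) = -7
C (Player 2): min(-5, 2) = -5
D (Player 2): min(7, -6) = -6
Root (Player 1): max(-7, -5, -6) = -5

-5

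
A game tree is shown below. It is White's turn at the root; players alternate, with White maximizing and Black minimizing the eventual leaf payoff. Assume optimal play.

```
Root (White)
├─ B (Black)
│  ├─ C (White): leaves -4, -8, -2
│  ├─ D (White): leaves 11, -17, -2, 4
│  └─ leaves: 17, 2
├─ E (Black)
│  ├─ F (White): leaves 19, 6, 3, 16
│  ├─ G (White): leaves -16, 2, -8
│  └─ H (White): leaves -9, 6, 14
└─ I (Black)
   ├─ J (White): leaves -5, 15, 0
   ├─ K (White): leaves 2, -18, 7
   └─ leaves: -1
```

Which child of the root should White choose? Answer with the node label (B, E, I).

C (White): max(-4, -8, -2) = -2
D (White): max(11, -17, -2, 4) = 11
B (Black): min(-2, 11, 17, 2) = -2
F (White): max(19, 6, 3, 16) = 19
G (White): max(-16, 2, -8) = 2
H (White): max(-9, 6, 14) = 14
E (Black): min(19, 2, 14) = 2
J (White): max(-5, 15, 0) = 15
K (White): max(2, -18, 7) = 7
I (Black): min(15, 7, -1) = -1
Root (White): max(-2, 2, -1) = 2
White picks the child with the highest value: E (value 2).

E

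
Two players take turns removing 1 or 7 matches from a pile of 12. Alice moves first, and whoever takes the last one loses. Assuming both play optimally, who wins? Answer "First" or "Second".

First

W/L table (W = player to move can force a win):
i:   0  1  2  3  4  5  6  7  8  9 10 11 12
     W  L  W  L  W  L  W  L  W  L  W  L  W
Position 12 is W, so the first player wins.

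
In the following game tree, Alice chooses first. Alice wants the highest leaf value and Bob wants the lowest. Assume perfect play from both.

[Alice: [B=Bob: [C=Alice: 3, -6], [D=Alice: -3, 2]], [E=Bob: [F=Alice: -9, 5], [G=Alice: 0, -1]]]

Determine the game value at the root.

C (Alice): max(3, -6) = 3
D (Alice): max(-3, 2) = 2
B (Bob): min(3, 2) = 2
F (Alice): max(-9, 5) = 5
G (Alice): max(0, -1) = 0
E (Bob): min(5, 0) = 0
Root (Alice): max(2, 0) = 2

2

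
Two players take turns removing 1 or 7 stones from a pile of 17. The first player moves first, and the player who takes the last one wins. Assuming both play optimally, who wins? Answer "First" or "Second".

Positions where the player to move wins (W) vs loses (L):
i:   0  1  2  3  4  5  6  7  8  9 10 11 12 13 14 15 16 17
     L  W  L  W  L  W  L  W  L  W  L  W  L  W  L  W  L  W
Position 17 is W, so the first player wins.

First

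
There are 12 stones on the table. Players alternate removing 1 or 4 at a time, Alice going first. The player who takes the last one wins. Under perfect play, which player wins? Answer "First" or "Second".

Second

Mark each pile size as W (mover wins) or L (mover loses):
i:   0  1  2  3  4  5  6  7  8  9 10 11 12
     L  W  L  W  W  L  W  L  W  W  L  W  L
Position 12 is L, so the second player wins.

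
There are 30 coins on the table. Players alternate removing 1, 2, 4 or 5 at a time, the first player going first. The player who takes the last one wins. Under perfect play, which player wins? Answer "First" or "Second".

Second

Mark each pile size as W (mover wins) or L (mover loses):
i:   0  1  2  3  4  5  6  7  8  9 10 11 12 13 14 15 16 17 18 19 20 21 22 23 24 25 26 27 28 29 30
     L  W  W  L  W  W  L  W  W  L  W  W  L  W  W  L  W  W  L  W  W  L  W  W  L  W  W  L  W  W  L
Position 30 is L, so the second player wins.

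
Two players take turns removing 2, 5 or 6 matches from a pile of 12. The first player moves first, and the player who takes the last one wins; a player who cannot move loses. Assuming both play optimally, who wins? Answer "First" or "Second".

Positions where the player to move wins (W) vs loses (L):
i:   0  1  2  3  4  5  6  7  8  9 10 11 12
     L  L  W  W  L  W  W  W  L  W  W  L  L
Position 12 is L, so the second player wins.

Second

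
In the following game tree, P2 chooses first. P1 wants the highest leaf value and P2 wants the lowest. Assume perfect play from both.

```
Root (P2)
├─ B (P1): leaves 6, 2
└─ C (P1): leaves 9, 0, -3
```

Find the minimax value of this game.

B (P1): max(6, 2) = 6
C (P1): max(9, 0, -3) = 9
Root (P2): min(6, 9) = 6

6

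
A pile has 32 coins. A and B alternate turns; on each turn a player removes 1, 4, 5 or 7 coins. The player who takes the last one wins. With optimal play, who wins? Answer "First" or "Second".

Compute winning (W) and losing (L) positions by backward induction:
i:   0  1  2  3  4  5  6  7  8  9 10 11 12 13 14 15 16 17 18 19 20 21 22 23 24 25 26 27 28 29 30 31 32
     L  W  L  W  W  W  W  W  L  W  L  W  W  W  W  W  L  W  L  W  W  W  W  W  L  W  L  W  W  W  W  W  L
Position 32 is L, so the second player wins.

Second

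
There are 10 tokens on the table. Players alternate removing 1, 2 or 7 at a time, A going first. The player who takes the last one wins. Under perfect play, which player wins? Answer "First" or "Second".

First

Compute winning (W) and losing (L) positions by backward induction:
i:   0  1  2  3  4  5  6  7  8  9 10
     L  W  W  L  W  W  L  W  W  L  W
Position 10 is W, so the first player wins.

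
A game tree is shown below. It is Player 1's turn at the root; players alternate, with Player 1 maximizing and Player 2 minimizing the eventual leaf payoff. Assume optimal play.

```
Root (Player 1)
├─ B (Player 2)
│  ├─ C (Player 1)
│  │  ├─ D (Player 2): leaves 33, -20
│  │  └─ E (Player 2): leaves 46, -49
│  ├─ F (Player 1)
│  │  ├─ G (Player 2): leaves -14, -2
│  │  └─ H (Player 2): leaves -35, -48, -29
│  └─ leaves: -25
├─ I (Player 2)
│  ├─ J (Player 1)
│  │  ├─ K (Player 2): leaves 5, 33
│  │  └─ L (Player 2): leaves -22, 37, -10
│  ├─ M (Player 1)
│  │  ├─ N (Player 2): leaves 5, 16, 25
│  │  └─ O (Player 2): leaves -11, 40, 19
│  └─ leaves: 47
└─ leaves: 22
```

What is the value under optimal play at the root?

D (Player 2): min(33, -20) = -20
E (Player 2): min(46, -49) = -49
C (Player 1): max(-20, -49) = -20
G (Player 2): min(-14, -2) = -14
H (Player 2): min(-35, -48, -29) = -48
F (Player 1): max(-14, -48) = -14
B (Player 2): min(-20, -14, -25) = -25
K (Player 2): min(5, 33) = 5
L (Player 2): min(-22, 37, -10) = -22
J (Player 1): max(5, -22) = 5
N (Player 2): min(5, 16, 25) = 5
O (Player 2): min(-11, 40, 19) = -11
M (Player 1): max(5, -11) = 5
I (Player 2): min(5, 5, 47) = 5
Root (Player 1): max(-25, 5, 22) = 22

22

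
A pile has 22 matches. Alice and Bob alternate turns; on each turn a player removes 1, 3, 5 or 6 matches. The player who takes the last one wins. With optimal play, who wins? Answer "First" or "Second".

Second

W/L table (W = player to move can force a win):
i:   0  1  2  3  4  5  6  7  8  9 10 11 12 13 14 15 16 17 18 19 20 21 22
     L  W  L  W  L  W  W  W  W  W  W  L  W  L  W  L  W  W  W  W  W  W  L
Position 22 is L, so the second player wins.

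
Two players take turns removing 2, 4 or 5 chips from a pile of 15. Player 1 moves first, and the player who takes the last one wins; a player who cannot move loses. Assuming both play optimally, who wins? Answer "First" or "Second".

Second

i:   0  1  2  3  4  5  6  7  8  9 10 11 12 13 14 15
     L  L  W  W  W  W  W  L  L  W  W  W  W  W  L  L
Position 15 is L, so the second player wins.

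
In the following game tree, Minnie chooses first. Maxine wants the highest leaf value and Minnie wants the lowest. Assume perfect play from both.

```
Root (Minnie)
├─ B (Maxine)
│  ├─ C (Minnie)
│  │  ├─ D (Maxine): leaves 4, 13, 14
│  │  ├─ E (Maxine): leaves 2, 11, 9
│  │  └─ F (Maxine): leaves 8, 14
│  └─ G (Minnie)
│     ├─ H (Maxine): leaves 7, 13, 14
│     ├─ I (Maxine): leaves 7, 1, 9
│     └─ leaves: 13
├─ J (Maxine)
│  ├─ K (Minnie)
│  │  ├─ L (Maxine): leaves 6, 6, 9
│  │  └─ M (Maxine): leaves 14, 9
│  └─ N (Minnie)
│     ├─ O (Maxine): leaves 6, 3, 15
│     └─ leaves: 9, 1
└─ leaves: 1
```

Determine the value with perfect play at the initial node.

1

D (Maxine): max(4, 13, 14) = 14
E (Maxine): max(2, 11, 9) = 11
F (Maxine): max(8, 14) = 14
C (Minnie): min(14, 11, 14) = 11
H (Maxine): max(7, 13, 14) = 14
I (Maxine): max(7, 1, 9) = 9
G (Minnie): min(14, 9, 13) = 9
B (Maxine): max(11, 9) = 11
L (Maxine): max(6, 6, 9) = 9
M (Maxine): max(14, 9) = 14
K (Minnie): min(9, 14) = 9
O (Maxine): max(6, 3, 15) = 15
N (Minnie): min(15, 9, 1) = 1
J (Maxine): max(9, 1) = 9
Root (Minnie): min(11, 9, 1) = 1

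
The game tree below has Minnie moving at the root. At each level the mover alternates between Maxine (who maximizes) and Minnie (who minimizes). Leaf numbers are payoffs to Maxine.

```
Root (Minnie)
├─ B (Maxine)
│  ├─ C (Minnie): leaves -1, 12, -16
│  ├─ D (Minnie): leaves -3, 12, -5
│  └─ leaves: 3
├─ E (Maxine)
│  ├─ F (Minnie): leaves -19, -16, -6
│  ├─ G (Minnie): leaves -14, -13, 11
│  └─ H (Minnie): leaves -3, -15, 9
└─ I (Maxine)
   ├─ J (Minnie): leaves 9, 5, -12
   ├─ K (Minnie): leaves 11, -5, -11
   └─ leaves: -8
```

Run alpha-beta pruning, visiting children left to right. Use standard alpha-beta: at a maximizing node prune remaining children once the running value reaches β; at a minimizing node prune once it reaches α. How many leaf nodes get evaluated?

C [α=-∞,β=+∞]: v=-16
D [α=-16,β=+∞]: v=-5
B [α=-∞,β=+∞]: v=3
F [α=-∞,β=3]: v=-19
G [α=-19,β=3]: v=-14
H [α=-14,β=3]: v=-15 after child 2 ≤ α → α-cutoff, skip 1
E [α=-∞,β=3]: v=-14
J [α=-∞,β=-14]: v=-12
I [α=-∞,β=-14]: v=-12 after child 1 ≥ β → β-cutoff, skip 2
Root [α=-∞,β=+∞]: v=-14
Leaves evaluated: 18 of 23.

18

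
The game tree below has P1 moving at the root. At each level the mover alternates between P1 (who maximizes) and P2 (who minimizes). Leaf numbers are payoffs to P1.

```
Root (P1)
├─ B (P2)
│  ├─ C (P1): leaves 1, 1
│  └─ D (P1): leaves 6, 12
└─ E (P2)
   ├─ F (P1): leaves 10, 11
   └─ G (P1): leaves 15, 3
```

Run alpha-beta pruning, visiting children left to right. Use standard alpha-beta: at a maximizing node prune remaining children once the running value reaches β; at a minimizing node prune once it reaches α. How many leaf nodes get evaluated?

C [α=-∞,β=+∞]: v=1
D [α=-∞,β=1]: v=6 after child 1 ≥ β → β-cutoff, skip 1
B [α=-∞,β=+∞]: v=1
F [α=1,β=+∞]: v=11
G [α=1,β=11]: v=15 after child 1 ≥ β → β-cutoff, skip 1
E [α=1,β=+∞]: v=11
Root [α=-∞,β=+∞]: v=11
Leaves evaluated: 6 of 8.

6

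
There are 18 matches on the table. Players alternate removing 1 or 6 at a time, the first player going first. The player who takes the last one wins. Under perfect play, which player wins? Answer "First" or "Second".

i:   0  1  2  3  4  5  6  7  8  9 10 11 12 13 14 15 16 17 18
     L  W  L  W  L  W  W  L  W  L  W  L  W  W  L  W  L  W  L
Position 18 is L, so the second player wins.

Second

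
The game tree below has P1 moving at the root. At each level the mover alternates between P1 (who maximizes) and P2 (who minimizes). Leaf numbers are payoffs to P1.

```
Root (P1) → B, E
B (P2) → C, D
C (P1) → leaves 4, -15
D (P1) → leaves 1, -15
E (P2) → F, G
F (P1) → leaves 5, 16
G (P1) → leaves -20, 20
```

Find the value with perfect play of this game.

C (P1): max(4, -15) = 4
D (P1): max(1, -15) = 1
B (P2): min(4, 1) = 1
F (P1): max(5, 16) = 16
G (P1): max(-20, 20) = 20
E (P2): min(16, 20) = 16
Root (P1): max(1, 16) = 16

16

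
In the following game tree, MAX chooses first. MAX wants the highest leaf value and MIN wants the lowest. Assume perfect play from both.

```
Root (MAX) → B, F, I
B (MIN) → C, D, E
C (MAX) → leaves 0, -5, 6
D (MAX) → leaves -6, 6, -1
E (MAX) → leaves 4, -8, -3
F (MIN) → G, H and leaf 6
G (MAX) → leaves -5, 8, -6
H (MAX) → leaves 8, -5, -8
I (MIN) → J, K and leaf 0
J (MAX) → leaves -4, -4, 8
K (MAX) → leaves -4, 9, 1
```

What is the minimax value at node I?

0

J: max(-4, -4, 8) = 8
K: max(-4, 9, 1) = 9
I: min(8, 9, 0) = 0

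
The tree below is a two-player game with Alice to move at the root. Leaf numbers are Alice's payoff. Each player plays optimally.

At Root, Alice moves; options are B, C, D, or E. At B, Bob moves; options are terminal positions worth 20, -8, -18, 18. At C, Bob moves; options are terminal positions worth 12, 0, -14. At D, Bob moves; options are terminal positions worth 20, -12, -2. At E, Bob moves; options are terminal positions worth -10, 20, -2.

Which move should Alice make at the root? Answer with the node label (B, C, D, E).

B (Bob): min(20, -8, -18, 18) = -18
C (Bob): min(12, 0, -14) = -14
D (Bob): min(20, -12, -2) = -12
E (Bob): min(-10, 20, -2) = -10
Root (Alice): max(-18, -14, -12, -10) = -10
Alice picks the child with the highest value: E (value -10).

E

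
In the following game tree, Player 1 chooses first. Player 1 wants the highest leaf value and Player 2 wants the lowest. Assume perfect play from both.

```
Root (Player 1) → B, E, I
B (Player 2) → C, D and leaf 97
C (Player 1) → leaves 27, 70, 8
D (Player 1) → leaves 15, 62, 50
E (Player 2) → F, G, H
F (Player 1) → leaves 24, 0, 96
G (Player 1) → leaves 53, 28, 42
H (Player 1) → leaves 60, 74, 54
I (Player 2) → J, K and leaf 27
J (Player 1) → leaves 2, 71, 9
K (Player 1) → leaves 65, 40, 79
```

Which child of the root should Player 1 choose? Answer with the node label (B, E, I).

C (Player 1): max(27, 70, 8) = 70
D (Player 1): max(15, 62, 50) = 62
B (Player 2): min(70, 62, 97) = 62
F (Player 1): max(24, 0, 96) = 96
G (Player 1): max(53, 28, 42) = 53
H (Player 1): max(60, 74, 54) = 74
E (Player 2): min(96, 53, 74) = 53
J (Player 1): max(2, 71, 9) = 71
K (Player 1): max(65, 40, 79) = 79
I (Player 2): min(71, 79, 27) = 27
Root (Player 1): max(62, 53, 27) = 62
Player 1 picks the child with the highest value: B (value 62).

B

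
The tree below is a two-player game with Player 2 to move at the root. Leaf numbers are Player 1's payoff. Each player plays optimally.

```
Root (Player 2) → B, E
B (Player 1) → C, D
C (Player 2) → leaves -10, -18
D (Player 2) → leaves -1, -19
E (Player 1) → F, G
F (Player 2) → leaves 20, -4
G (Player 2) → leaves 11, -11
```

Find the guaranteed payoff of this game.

C (Player 2): min(-10, -18) = -18
D (Player 2): min(-1, -19) = -19
B (Player 1): max(-18, -19) = -18
F (Player 2): min(20, -4) = -4
G (Player 2): min(11, -11) = -11
E (Player 1): max(-4, -11) = -4
Root (Player 2): min(-18, -4) = -18

-18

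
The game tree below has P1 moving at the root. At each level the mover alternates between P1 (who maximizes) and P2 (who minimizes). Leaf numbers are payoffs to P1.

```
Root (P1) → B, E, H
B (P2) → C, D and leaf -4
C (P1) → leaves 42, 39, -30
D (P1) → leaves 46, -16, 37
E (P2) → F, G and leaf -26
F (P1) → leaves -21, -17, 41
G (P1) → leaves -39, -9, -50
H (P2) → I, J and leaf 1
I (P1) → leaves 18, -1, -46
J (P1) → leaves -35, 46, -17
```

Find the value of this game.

C (P1): max(42, 39, -30) = 42
D (P1): max(46, -16, 37) = 46
B (P2): min(42, 46, -4) = -4
F (P1): max(-21, -17, 41) = 41
G (P1): max(-39, -9, -50) = -9
E (P2): min(41, -9, -26) = -26
I (P1): max(18, -1, -46) = 18
J (P1): max(-35, 46, -17) = 46
H (P2): min(18, 46, 1) = 1
Root (P1): max(-4, -26, 1) = 1

1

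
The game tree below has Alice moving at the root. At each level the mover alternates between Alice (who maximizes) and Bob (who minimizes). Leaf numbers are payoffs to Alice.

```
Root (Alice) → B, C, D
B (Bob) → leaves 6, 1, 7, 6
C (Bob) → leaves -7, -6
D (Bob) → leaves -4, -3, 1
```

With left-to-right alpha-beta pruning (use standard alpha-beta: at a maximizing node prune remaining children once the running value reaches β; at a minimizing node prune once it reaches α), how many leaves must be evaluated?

B [α=-∞,β=+∞]: v=1
C [α=1,β=+∞]: v=-7 after child 1 ≤ α → α-cutoff, skip 1
D [α=1,β=+∞]: v=-4 after child 1 ≤ α → α-cutoff, skip 2
Root [α=-∞,β=+∞]: v=1
Leaves evaluated: 6 of 9.

6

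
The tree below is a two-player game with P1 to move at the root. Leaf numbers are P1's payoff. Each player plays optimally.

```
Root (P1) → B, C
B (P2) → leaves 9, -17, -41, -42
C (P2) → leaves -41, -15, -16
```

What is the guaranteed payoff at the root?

B (P2): min(9, -17, -41, -42) = -42
C (P2): min(-41, -15, -16) = -41
Root (P1): max(-42, -41) = -41

-41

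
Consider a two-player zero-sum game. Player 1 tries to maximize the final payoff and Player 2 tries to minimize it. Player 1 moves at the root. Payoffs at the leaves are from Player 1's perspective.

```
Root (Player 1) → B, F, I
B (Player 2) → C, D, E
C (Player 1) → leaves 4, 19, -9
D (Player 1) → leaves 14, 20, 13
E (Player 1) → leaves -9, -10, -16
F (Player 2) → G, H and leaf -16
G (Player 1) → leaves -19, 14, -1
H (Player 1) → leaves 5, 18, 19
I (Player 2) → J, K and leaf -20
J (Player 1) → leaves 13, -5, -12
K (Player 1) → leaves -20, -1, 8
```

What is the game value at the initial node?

C (Player 1): max(4, 19, -9) = 19
D (Player 1): max(14, 20, 13) = 20
E (Player 1): max(-9, -10, -16) = -9
B (Player 2): min(19, 20, -9) = -9
G (Player 1): max(-19, 14, -1) = 14
H (Player 1): max(5, 18, 19) = 19
F (Player 2): min(14, 19, -16) = -16
J (Player 1): max(13, -5, -12) = 13
K (Player 1): max(-20, -1, 8) = 8
I (Player 2): min(13, 8, -20) = -20
Root (Player 1): max(-9, -16, -20) = -9

-9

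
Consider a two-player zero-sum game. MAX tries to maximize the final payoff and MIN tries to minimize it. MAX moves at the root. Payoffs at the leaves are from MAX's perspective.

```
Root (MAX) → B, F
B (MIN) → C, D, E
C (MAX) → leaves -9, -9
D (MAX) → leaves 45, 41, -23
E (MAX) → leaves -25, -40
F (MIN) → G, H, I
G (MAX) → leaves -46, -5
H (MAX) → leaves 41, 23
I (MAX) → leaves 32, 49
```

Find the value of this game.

-5

C (MAX): max(-9, -9) = -9
D (MAX): max(45, 41, -23) = 45
E (MAX): max(-25, -40) = -25
B (MIN): min(-9, 45, -25) = -25
G (MAX): max(-46, -5) = -5
H (MAX): max(41, 23) = 41
I (MAX): max(32, 49) = 49
F (MIN): min(-5, 41, 49) = -5
Root (MAX): max(-25, -5) = -5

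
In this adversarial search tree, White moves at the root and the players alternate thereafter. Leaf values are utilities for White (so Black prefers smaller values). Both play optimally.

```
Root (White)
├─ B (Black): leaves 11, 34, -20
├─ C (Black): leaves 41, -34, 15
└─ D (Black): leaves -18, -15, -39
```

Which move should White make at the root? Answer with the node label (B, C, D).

B (Black): min(11, 34, -20) = -20
C (Black): min(41, -34, 15) = -34
D (Black): min(-18, -15, -39) = -39
Root (White): max(-20, -34, -39) = -20
White picks the child with the highest value: B (value -20).

B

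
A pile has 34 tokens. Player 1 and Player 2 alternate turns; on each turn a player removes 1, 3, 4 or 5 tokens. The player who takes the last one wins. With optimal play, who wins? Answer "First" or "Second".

Second

Compute winning (W) and losing (L) positions by backward induction:
i:   0  1  2  3  4  5  6  7  8  9 10 11 12 13 14 15 16 17 18 19 20 21 22 23 24 25 26 27 28 29 30 31 32 33 34
     L  W  L  W  W  W  W  W  L  W  L  W  W  W  W  W  L  W  L  W  W  W  W  W  L  W  L  W  W  W  W  W  L  W  L
Position 34 is L, so the second player wins.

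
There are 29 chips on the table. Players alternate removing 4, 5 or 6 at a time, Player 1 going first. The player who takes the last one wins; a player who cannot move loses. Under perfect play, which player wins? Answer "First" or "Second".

Compute winning (W) and losing (L) positions by backward induction:
i:   0  1  2  3  4  5  6  7  8  9 10 11 12 13 14 15 16 17 18 19 20 21 22 23 24 25 26 27 28 29
     L  L  L  L  W  W  W  W  W  W  L  L  L  L  W  W  W  W  W  W  L  L  L  L  W  W  W  W  W  W
Position 29 is W, so the first player wins.

First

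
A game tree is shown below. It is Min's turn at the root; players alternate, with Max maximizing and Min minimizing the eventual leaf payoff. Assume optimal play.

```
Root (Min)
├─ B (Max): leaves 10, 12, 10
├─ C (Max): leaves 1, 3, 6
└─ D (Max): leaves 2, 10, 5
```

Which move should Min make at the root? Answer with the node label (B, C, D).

B (Max): max(10, 12, 10) = 12
C (Max): max(1, 3, 6) = 6
D (Max): max(2, 10, 5) = 10
Root (Min): min(12, 6, 10) = 6
Min picks the child with the lowest value: C (value 6).

C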